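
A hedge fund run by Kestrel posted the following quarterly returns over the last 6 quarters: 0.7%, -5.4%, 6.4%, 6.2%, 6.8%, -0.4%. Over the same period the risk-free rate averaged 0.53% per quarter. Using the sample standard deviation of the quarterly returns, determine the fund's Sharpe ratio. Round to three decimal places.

0.376

Mean return μ = 14.30 / 6 = 2.3833%
Sample std dev = √[121.3683 / 5] = 4.9268%
Sharpe = (μ − rf) / σ = (2.3833 − 0.53) / 4.9268 = 1.8533 / 4.9268 = 0.3762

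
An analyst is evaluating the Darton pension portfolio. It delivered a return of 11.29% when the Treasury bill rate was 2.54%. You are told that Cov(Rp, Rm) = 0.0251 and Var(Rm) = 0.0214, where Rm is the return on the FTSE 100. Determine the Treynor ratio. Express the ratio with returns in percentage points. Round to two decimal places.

β = Cov / Var = 0.0251 / 0.0214 = 1.1729
Treynor = (Rp − Rf) / β = (11.29% − 2.54%) / 1.1729 = 8.75 / 1.1729 = 7.4601

7.46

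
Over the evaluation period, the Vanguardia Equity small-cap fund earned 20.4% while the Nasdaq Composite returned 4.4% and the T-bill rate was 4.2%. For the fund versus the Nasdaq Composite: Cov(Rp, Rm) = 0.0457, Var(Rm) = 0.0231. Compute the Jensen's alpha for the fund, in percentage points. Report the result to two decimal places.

β = Cov / Var = 0.0457 / 0.0231 = 1.9784
E[R] = Rf + β(Rm − Rf) = 4.2% + 1.9784 × (4.4% − 4.2%) = 4.5957%
α = Rp − E[R] = 20.4% − 4.5957% = 15.8043

15.80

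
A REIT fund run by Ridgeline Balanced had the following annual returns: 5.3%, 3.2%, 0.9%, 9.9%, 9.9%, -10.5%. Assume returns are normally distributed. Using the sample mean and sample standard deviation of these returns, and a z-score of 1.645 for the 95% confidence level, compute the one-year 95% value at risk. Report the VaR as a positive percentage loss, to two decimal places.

r̄ = (5.3 + 3.2 + 0.9 + 9.9 + 9.9 − 10.5) / 6 = 3.1167%
Sample σ = √[Σ(r − r̄)² / 5] = √[287.1283 / 5] = √57.4257 = 7.5780%
VaR = −(r̄ − z·σ) = −(3.1167 − 1.645 × 7.5780) = −(-9.3491) = 9.3491%

9.35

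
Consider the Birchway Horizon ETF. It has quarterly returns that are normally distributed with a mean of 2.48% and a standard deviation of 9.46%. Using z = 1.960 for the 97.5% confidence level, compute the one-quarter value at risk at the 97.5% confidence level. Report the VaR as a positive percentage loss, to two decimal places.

VaR (as % loss) = −(μ − z·σ) = −(2.48% − 1.960 × 9.46%) = −(-16.0616%) = 16.0616%

16.06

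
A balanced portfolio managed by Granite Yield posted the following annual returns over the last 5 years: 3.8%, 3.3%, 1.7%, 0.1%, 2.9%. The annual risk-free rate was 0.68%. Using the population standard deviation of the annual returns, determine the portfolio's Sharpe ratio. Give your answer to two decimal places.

1.27

r̄ = (3.8 + 3.3 + 1.7 + 0.1 + 2.9) / 5 = 2.3600%
Population std dev = √[8.7920 / 5] = 1.3260%
Sharpe = (r̄ − rf) / σ = (2.3600 − 0.68) / 1.3260 = 1.6800 / 1.3260 = 1.2670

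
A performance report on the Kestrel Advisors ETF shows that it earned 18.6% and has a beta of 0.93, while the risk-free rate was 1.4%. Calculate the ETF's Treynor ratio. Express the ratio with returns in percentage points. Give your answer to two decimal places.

18.49

Treynor = (Rp − Rf) / β = (18.6% − 1.4%) / 0.93 = 17.20 / 0.93 = 18.4946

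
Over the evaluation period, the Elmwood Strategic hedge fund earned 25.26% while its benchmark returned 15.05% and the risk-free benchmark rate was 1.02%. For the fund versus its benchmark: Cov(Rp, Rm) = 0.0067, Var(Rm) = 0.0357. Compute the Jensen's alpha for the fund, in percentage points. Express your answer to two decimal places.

21.61

β = Cov / Var = 0.0067 / 0.0357 = 0.1877
E[R] = Rf + β(Rm − Rf) = 1.02% + 0.1877 × (15.05% − 1.02%) = 3.6534%
α = Rp − E[R] = 25.26% − 3.6534% = 21.6066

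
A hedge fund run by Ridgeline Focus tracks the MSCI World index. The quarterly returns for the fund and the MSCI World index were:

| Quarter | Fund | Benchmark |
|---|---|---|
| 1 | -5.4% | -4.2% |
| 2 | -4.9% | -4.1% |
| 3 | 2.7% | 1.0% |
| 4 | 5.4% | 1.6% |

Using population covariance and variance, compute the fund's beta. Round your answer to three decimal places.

1.706

r̄p = -0.5500%,  r̄m = -1.4250%
Cov = Σ(rp − r̄p)(rm − r̄m) / 4 = 12.7438
Var(rm) = Σ(rm − r̄m)² / 4 = 7.4719
β = Cov / Var = 12.7438 / 7.4719 = 1.7056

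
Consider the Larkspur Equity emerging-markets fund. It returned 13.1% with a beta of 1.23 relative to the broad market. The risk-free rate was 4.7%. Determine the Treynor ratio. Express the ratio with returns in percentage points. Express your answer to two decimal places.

6.83

Treynor = (Rp − Rf) / β = (13.1% − 4.7%) / 1.23 = 8.40 / 1.23 = 6.8293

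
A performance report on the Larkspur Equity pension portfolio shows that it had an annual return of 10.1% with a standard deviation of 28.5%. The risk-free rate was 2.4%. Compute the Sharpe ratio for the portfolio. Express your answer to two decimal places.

0.27

Sharpe = (Rp − Rf) / σp = (10.1% − 2.4%) / 28.5% = 7.70% / 28.5% = 0.2702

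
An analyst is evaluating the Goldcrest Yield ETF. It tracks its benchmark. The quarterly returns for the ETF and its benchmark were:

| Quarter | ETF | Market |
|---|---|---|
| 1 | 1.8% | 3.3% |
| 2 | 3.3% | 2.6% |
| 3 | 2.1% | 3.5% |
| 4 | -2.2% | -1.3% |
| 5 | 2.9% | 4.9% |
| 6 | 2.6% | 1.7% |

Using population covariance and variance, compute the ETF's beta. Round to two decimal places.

r̄p = 1.7500%,  r̄m = 2.4500%
Cov = Σ(rp − r̄p)(rm − r̄m) / 6 = 2.9392
Var(rm) = Σ(rm − r̄m)² / 6 = 3.7458
β = Cov / Var = 2.9392 / 3.7458 = 0.7847

0.78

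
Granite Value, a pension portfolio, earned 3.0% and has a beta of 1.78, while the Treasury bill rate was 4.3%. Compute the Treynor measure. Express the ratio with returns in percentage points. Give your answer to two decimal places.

-0.73

Treynor = (Rp − Rf) / β = (3.0% − 4.3%) / 1.78 = -1.30 / 1.78 = -0.7303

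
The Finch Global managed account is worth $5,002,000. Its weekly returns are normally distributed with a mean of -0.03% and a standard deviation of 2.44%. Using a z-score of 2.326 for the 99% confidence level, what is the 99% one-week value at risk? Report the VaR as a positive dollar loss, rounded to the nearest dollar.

Return at the 99% tail: μ − z·σ = -0.03% − 2.326 × 2.44% = -0.03 − 5.67544 = -5.70544%
VaR = −(-5.70544%) × $5,002,000 = 5.70544% × $5,002,000 = $285,386

$285,386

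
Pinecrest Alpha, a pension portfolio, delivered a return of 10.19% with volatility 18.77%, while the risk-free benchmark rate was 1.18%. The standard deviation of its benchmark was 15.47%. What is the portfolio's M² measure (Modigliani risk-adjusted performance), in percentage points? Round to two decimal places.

Sharpe = (Rp − Rf) / σp = (10.19% − 1.18%) / 18.77% = 0.4800
M² = Rf + Sharpe × σm = 1.18% + 0.4800 × 15.47% = 8.6056%

8.61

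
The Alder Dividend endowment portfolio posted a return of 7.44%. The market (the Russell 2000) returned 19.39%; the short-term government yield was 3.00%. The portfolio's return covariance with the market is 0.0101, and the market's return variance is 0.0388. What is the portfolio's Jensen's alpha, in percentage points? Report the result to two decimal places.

β = Cov / Var = 0.0101 / 0.0388 = 0.2603
E[R] = Rf + β(Rm − Rf) = 3.00% + 0.2603 × (19.39% − 3.00%) = 7.2663%
α = Rp − E[R] = 7.44% − 7.2663% = 0.1737

0.17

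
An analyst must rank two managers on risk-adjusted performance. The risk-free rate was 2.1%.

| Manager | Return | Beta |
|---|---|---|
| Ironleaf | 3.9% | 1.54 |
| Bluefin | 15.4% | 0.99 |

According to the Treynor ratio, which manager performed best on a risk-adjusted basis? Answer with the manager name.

Bluefin

Ironleaf: Treynor = (3.9% − 2.1%) / 1.54 = 1.169
Bluefin: Treynor = (15.4% − 2.1%) / 0.99 = 13.434
Highest: Bluefin (13.434).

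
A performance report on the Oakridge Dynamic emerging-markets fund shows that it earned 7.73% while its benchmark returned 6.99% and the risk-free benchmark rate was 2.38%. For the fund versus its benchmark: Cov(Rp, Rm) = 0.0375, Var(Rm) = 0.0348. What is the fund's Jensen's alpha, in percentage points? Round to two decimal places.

β = Cov / Var = 0.0375 / 0.0348 = 1.0776
E[R] = Rf + β(Rm − Rf) = 2.38% + 1.0776 × (6.99% − 2.38%) = 7.3477%
α = Rp − E[R] = 7.73% − 7.3477% = 0.3823

0.38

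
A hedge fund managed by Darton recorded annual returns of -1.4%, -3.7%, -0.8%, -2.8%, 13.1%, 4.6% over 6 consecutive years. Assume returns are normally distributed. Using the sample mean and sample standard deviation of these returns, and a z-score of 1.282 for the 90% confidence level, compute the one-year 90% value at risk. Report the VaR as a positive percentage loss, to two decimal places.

6.68

Mean return r̄ = 9.00 / 6 = 1.5000%
Sample std dev = √[203.4000 / 5] = 6.3781%
VaR = −(r̄ − z·σ) = −(1.5000 − 1.282 × 6.3781) = −(-6.6767) = 6.6767%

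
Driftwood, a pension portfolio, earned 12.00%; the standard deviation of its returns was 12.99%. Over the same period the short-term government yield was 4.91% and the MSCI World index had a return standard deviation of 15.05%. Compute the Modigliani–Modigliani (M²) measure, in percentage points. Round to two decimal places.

Sharpe = (Rp − Rf) / σp = (12.00% − 4.91%) / 12.99% = 0.5458
M² = Rf + Sharpe × σm = 4.91% + 0.5458 × 15.05% = 13.1243%

13.12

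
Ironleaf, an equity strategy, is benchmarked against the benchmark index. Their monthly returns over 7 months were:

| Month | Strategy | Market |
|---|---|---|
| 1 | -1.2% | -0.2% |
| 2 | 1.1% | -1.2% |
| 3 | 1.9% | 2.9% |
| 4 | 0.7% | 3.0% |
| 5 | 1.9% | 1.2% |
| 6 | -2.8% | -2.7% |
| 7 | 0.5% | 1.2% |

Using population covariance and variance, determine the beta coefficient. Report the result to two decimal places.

0.59

r̄p = 0.3000%,  r̄m = 0.6000%
Cov = Σ(rp − r̄p)(rm − r̄m) / 7 = 2.2443
Var(rm) = Σ(rm − r̄m)² / 7 = 3.7914
β = Cov / Var = 2.2443 / 3.7914 = 0.5919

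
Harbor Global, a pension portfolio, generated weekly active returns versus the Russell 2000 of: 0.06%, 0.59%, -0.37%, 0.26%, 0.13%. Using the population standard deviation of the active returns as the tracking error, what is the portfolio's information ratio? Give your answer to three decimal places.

0.431

r̄ = (0.06 + 0.59 − 0.37 + 0.26 + 0.13) / 5 = 0.1340%
Σ(r − r̄)² = (0.06 − 0.1340)² + (0.59 − 0.1340)² + (-0.37 − 0.1340)² + … = 0.4833
σ = √[0.4833 / 5] = 0.3109%
IR = r̄ / tracking error = 0.1340 / 0.3109 = 0.4310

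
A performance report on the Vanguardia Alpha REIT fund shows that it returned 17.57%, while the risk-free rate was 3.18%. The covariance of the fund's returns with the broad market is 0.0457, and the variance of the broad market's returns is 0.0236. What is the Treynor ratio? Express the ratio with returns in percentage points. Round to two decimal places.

β = Cov / Var = 0.0457 / 0.0236 = 1.9364
Treynor = (Rp − Rf) / β = (17.57% − 3.18%) / 1.9364 = 14.39 / 1.9364 = 7.4313

7.43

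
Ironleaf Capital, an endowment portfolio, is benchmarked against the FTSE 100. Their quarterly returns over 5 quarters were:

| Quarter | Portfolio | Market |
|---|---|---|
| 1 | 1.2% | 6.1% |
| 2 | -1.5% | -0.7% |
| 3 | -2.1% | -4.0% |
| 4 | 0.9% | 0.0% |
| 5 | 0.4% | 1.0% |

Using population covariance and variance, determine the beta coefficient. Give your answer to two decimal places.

0.33

r̄p = -0.2200%,  r̄m = 0.4800%
Cov = Σ(rp − r̄p)(rm − r̄m) / 5 = 3.5396
Var(rm) = Σ(rm − r̄m)² / 5 = 10.7096
β = Cov / Var = 3.5396 / 10.7096 = 0.3305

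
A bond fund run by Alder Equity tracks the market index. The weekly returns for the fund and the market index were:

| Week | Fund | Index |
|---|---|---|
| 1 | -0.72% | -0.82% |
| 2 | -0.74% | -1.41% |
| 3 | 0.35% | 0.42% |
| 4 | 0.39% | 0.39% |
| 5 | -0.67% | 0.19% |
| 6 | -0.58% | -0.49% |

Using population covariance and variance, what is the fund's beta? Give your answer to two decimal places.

r̄p = -0.3283%,  r̄m = -0.2867%
Cov = Σ(rp − r̄p)(rm − r̄m) / 6 = 0.2542
Var(rm) = Σ(rm − r̄m)² / 6 = 0.4620
β = Cov / Var = 0.2542 / 0.4620 = 0.5502

0.55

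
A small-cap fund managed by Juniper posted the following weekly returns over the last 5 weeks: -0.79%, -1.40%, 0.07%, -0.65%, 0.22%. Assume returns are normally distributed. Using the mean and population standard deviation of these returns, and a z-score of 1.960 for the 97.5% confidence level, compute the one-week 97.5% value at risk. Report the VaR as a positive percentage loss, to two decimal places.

1.67

Mean return r̄ = -2.550 / 5 = -0.5100%
Σ(r − r̄)² = (-0.79 − (-0.5100))² + (-1.4 − (-0.5100))² + … = 1.7594
population σ = √(1.7594 / 5) = √0.3519 = 0.5932%
VaR = −(r̄ − z·σ) = −(-0.5100 − 1.960 × 0.5932) = −(-1.6727) = 1.6727%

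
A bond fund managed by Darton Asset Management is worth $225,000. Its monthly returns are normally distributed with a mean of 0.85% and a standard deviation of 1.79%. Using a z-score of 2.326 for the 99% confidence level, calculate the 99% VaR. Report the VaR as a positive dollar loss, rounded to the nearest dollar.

Return at the 99% tail: μ − z·σ = 0.85% − 2.326 × 1.79% = 0.85 − 4.16354 = -3.31354%
VaR = −(-3.31354%) × $225,000 = 3.31354% × $225,000 = $7,455

$7,455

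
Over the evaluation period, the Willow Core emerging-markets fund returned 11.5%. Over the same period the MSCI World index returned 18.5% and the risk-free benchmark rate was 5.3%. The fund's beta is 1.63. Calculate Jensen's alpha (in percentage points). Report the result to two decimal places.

-15.32

CAPM expected return = Rf + β(Rm − Rf) = 5.3% + 1.63 × (18.5% − 5.3%) = 5.3 + 1.63 × 13.20 = 26.8160%
Jensen's α = Rp − E[R] = 11.5% − 26.8160% = -15.3160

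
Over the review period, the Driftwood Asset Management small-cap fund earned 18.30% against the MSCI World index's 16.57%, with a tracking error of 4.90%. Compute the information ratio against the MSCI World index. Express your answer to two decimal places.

IR = (Rp − Rb) / TE = (18.30% − 16.57%) / 4.90% = 1.73% / 4.90% = 0.3531

0.35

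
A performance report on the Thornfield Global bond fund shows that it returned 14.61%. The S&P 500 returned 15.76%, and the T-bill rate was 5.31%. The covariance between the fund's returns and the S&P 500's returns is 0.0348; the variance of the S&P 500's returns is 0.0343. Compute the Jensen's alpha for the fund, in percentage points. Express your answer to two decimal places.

-1.30

β = Cov / Var = 0.0348 / 0.0343 = 1.0146
E[R] = Rf + β(Rm − Rf) = 5.31% + 1.0146 × (15.76% − 5.31%) = 15.9126%
α = Rp − E[R] = 14.61% − 15.9126% = -1.3026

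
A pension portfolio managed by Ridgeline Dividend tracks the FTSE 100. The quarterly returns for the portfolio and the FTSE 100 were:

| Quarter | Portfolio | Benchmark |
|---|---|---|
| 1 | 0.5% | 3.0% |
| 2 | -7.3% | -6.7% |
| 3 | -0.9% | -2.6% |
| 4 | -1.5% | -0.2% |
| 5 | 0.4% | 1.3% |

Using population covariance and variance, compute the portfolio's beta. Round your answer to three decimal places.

0.780

r̄p = -1.7600%,  r̄m = -1.0400%
Cov = Σ(rp − r̄p)(rm − r̄m) / 5 = 8.8836
Var(rm) = Σ(rm − r̄m)² / 5 = 11.3944
β = Cov / Var = 8.8836 / 11.3944 = 0.7796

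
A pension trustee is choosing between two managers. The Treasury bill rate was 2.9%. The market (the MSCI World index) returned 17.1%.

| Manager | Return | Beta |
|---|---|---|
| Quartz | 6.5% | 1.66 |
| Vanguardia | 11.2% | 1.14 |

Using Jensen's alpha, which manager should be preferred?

Vanguardia

Quartz: α = 6.5% − [2.9% + 1.66 × (17.1% − 2.9%)] = -19.972
Vanguardia: α = 11.2% − [2.9% + 1.14 × (17.1% − 2.9%)] = -7.888
Highest: Vanguardia (-7.888).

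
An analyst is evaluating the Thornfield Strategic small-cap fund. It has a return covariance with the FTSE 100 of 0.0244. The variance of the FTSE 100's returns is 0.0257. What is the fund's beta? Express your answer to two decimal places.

0.95

β = Cov(Rp, Rm) / Var(Rm) = 0.0244 / 0.0257 = 0.9494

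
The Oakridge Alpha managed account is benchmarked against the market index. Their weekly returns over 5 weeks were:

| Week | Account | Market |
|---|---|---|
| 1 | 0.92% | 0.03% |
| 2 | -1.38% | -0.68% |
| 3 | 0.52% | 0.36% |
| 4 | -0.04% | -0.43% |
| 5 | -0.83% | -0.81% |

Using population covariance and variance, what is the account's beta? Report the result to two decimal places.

1.65

r̄p = -0.1620%,  r̄m = -0.3060%
Cov = Σ(rp − r̄p)(rm − r̄m) / 5 = 0.3190
Var(rm) = Σ(rm − r̄m)² / 5 = 0.1931
β = Cov / Var = 0.3190 / 0.1931 = 1.6520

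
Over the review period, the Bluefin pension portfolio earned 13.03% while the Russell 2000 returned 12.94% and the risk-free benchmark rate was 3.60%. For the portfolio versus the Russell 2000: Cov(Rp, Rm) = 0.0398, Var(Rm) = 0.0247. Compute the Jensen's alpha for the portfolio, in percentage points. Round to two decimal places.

β = Cov / Var = 0.0398 / 0.0247 = 1.6113
E[R] = Rf + β(Rm − Rf) = 3.60% + 1.6113 × (12.94% − 3.60%) = 18.6495%
α = Rp − E[R] = 13.03% − 18.6495% = -5.6195

-5.62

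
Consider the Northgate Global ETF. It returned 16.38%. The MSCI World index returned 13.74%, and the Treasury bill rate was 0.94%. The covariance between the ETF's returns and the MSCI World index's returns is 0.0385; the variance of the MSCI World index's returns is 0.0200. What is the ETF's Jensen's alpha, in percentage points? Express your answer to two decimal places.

-9.20

β = Cov / Var = 0.0385 / 0.0200 = 1.9250
E[R] = Rf + β(Rm − Rf) = 0.94% + 1.9250 × (13.74% − 0.94%) = 25.5800%
α = Rp − E[R] = 16.38% − 25.5800% = -9.2000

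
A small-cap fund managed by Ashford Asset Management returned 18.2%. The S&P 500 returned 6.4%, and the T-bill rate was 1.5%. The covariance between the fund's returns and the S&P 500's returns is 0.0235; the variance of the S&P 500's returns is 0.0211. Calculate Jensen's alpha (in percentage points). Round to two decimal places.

β = Cov / Var = 0.0235 / 0.0211 = 1.1137
E[R] = Rf + β(Rm − Rf) = 1.5% + 1.1137 × (6.4% − 1.5%) = 6.9571%
α = Rp − E[R] = 18.2% − 6.9571% = 11.2429

11.24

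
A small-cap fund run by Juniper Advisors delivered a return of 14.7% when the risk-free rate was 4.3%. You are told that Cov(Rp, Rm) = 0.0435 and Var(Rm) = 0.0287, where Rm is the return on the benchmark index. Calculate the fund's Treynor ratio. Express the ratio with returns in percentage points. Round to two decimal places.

6.86

β = Cov / Var = 0.0435 / 0.0287 = 1.5157
Treynor = (Rp − Rf) / β = (14.7% − 4.3%) / 1.5157 = 10.40 / 1.5157 = 6.8615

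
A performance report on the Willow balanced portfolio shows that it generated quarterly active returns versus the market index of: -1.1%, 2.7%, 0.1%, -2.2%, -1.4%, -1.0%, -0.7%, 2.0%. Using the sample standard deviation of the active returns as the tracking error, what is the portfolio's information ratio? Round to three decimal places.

-0.117

r̄ = (-1.1 + 2.7 + 0.1 − 2.2 − 1.4 − 1 − 0.7 + 2) / 8 = -1.60 / 8 = -0.2000%
Sample std dev = √[20.4800 / 7] = 1.7105%
IR = r̄ / tracking error = -0.2000 / 1.7105 = -0.1169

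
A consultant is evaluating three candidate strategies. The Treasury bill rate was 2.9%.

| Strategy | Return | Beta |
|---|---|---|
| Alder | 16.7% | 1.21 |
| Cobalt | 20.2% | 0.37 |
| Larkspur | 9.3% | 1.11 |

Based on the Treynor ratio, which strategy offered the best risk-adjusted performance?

Cobalt

Alder: Treynor = (16.7% − 2.9%) / 1.21 = 11.405
Cobalt: Treynor = (20.2% − 2.9%) / 0.37 = 46.757
Larkspur: Treynor = (9.3% − 2.9%) / 1.11 = 5.766
Highest: Cobalt (46.757).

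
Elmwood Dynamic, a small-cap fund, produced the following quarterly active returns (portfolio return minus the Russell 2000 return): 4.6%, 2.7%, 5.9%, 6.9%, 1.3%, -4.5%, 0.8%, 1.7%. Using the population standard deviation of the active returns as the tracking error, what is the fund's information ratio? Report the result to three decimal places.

Mean return μ = 19.40 / 8 = 2.4250%
Σ(r − μ)² = 89.2950; population σ = √(89.2950/8) = 3.3409%
IR = μ / tracking error = 2.4250 / 3.3409 = 0.7259

0.726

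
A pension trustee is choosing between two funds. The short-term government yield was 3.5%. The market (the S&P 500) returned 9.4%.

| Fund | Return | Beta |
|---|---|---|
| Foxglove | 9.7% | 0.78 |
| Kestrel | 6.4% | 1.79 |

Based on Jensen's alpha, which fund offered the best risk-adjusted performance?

Foxglove: α = 9.7% − [3.5% + 0.78 × (9.4% − 3.5%)] = 1.598
Kestrel: α = 6.4% − [3.5% + 1.79 × (9.4% − 3.5%)] = -7.661
Highest: Foxglove (1.598).

Foxglove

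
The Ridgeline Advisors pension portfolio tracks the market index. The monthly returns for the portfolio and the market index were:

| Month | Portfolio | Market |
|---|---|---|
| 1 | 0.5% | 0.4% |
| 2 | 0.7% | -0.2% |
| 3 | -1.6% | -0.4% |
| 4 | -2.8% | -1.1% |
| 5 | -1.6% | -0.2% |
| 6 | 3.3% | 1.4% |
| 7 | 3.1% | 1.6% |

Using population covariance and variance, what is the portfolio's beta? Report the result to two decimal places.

2.30

r̄p = 0.2286%,  r̄m = 0.2143%
Cov = Σ(rp − r̄p)(rm − r̄m) / 7 = 1.9053
Var(rm) = Σ(rm − r̄m)² / 7 = 0.8298
β = Cov / Var = 1.9053 / 0.8298 = 2.2961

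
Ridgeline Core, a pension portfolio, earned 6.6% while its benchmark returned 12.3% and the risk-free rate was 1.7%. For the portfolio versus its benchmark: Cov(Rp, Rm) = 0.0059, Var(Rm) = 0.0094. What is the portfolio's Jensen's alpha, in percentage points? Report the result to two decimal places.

β = Cov / Var = 0.0059 / 0.0094 = 0.6277
E[R] = Rf + β(Rm − Rf) = 1.7% + 0.6277 × (12.3% − 1.7%) = 8.3536%
α = Rp − E[R] = 6.6% − 8.3536% = -1.7536

-1.75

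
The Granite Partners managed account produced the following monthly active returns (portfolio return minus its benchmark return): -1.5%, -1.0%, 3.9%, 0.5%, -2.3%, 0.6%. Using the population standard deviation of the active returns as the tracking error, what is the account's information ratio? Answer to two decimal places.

μ = (-1.5 − 1 + 3.9 + 0.5 − 2.3 + 0.6) / 6 = 0.20 / 6 = 0.0333%
Σ(r − μ)² = (-1.5 − 0.0333)² + (-1 − 0.0333)² + … = 24.3533
σ = √[24.3533 / 6] = 2.0147%
IR = μ / tracking error = 0.0333 / 2.0147 = 0.0165

0.02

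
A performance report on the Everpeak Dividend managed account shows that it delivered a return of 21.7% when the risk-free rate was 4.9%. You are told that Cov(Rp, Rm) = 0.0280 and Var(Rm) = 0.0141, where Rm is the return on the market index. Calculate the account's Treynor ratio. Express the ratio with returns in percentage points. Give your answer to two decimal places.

8.46

β = Cov / Var = 0.0280 / 0.0141 = 1.9858
Treynor = (Rp − Rf) / β = (21.7% − 4.9%) / 1.9858 = 16.80 / 1.9858 = 8.4601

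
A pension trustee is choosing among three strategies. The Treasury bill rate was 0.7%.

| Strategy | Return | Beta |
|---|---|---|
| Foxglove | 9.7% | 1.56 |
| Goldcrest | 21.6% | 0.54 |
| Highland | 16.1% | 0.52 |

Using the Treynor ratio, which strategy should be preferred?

Goldcrest

Foxglove: Treynor = (9.7% − 0.7%) / 1.56 = 5.769
Goldcrest: Treynor = (21.6% − 0.7%) / 0.54 = 38.704
Highland: Treynor = (16.1% − 0.7%) / 0.52 = 29.615
Highest: Goldcrest (38.704).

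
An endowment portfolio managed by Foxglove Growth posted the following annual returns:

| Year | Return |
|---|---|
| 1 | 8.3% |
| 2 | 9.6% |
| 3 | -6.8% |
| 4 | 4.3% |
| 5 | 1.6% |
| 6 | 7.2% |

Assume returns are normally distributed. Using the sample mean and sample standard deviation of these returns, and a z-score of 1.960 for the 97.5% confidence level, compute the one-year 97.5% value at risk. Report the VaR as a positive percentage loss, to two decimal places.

7.81

r̄ = (8.3 + 9.6 − 6.8 + 4.3 + 1.6 + 7.2) / 6 = 4.0333%
Σ(r − r̄)² = (8.3 − 4.0333)² + (9.6 − 4.0333)² + … = 182.5733
σ = √[182.5733 / 5] = 6.0427%
VaR = −(r̄ − z·σ) = −(4.0333 − 1.960 × 6.0427) = −(-7.8104) = 7.8104%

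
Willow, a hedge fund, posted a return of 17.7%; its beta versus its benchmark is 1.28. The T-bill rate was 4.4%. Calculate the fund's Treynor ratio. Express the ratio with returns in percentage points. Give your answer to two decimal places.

Treynor = (Rp − Rf) / β = (17.7% − 4.4%) / 1.28 = 13.30 / 1.28 = 10.3906

10.39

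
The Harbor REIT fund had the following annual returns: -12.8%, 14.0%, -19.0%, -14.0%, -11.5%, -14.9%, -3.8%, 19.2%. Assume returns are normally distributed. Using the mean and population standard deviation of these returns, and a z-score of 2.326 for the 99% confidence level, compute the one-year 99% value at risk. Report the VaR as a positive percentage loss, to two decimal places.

36.40

Mean return r̄ = -42.80 / 8 = -5.3500%
Σ(r − r̄)² = (-12.8 − (-5.3500))² + (14 − (-5.3500))² + … = 1425.2000
population σ = √(1425.2000 / 8) = √178.1500 = 13.3473%
VaR = −(r̄ − z·σ) = −(-5.3500 − 2.326 × 13.3473) = −(-36.3958) = 36.3958%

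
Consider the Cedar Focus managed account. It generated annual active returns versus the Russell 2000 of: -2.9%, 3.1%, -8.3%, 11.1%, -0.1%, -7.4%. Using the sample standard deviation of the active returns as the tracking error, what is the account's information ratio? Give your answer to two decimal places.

-0.10

μ = (-2.9 + 3.1 − 8.3 + 11.1 − 0.1 − 7.4) / 6 = -0.7500%
Σ(r − μ)² = (-2.9 − (-0.7500))² + (3.1 − (-0.7500))² + … = 261.5150
sample σ = √(261.5150 / 5) = √52.3030 = 7.2321%
IR = μ / tracking error = -0.7500 / 7.2321 = -0.1037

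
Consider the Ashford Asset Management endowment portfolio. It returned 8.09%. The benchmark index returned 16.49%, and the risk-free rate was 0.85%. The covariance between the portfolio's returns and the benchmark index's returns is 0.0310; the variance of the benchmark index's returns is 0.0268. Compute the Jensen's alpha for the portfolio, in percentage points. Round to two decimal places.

-10.85

β = Cov / Var = 0.0310 / 0.0268 = 1.1567
E[R] = Rf + β(Rm − Rf) = 0.85% + 1.1567 × (16.49% − 0.85%) = 18.9408%
α = Rp − E[R] = 8.09% − 18.9408% = -10.8508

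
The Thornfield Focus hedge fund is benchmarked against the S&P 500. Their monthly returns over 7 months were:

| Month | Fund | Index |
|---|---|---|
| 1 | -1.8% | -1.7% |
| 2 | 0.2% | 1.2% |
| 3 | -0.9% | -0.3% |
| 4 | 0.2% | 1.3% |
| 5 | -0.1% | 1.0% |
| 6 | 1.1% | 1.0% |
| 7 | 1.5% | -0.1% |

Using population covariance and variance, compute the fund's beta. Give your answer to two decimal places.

0.63

r̄p = 0.0286%,  r̄m = 0.3429%
Cov = Σ(rp − r̄p)(rm − r̄m) / 7 = 0.6588
Var(rm) = Σ(rm − r̄m)² / 7 = 1.0424
β = Cov / Var = 0.6588 / 1.0424 = 0.6320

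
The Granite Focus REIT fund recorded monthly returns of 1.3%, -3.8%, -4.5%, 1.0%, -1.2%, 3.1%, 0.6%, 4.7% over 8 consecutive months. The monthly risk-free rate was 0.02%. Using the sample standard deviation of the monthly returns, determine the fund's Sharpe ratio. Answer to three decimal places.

0.041

r̄ = (1.3 − 3.8 − 4.5 + 1 − 1.2 + 3.1 + 0.6 + 4.7) / 8 = 1.20 / 8 = 0.1500%
Sample std dev = √[70.7000 / 7] = 3.1780%
Sharpe = (r̄ − rf) / σ = (0.1500 − 0.02) / 3.1780 = 0.1300 / 3.1780 = 0.0409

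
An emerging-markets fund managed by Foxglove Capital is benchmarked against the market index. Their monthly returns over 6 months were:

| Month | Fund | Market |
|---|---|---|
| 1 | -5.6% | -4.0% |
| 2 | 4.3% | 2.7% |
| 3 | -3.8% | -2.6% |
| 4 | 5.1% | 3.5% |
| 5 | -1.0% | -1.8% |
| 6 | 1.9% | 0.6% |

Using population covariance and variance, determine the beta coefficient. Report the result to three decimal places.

r̄p = 0.1500%,  r̄m = -0.2667%
Cov = Σ(rp − r̄p)(rm − r̄m) / 6 = 10.8200
Var(rm) = Σ(rm − r̄m)² / 6 = 7.5789
β = Cov / Var = 10.8200 / 7.5789 = 1.4276

1.428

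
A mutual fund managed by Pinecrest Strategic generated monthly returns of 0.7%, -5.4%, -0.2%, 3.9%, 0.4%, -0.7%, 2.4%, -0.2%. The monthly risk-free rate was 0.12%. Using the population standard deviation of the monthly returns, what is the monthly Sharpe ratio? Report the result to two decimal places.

0.00

Mean return r̄ = 0.90 / 8 = 0.1125%
Σ(r − r̄)² = (0.7 − 0.1125)² + (-5.4 − 0.1125)² + (-0.2 − 0.1125)² + … = 51.2488
σ = √[51.2488 / 8] = 2.5310%
Sharpe = (r̄ − rf) / σ = (0.1125 − 0.12) / 2.5310 = -0.0075 / 2.5310 = -0.0030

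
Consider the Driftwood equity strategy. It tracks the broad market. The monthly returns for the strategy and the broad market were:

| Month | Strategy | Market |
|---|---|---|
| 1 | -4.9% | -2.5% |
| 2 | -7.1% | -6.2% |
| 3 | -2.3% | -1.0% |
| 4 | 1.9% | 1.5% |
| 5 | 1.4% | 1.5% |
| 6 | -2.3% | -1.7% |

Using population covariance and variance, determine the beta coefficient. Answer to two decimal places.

1.18

r̄p = -2.2167%,  r̄m = -1.4000%
Cov = Σ(rp − r̄p)(rm − r̄m) / 6 = 8.1350
Var(rm) = Σ(rm − r̄m)² / 6 = 6.8867
β = Cov / Var = 8.1350 / 6.8867 = 1.1813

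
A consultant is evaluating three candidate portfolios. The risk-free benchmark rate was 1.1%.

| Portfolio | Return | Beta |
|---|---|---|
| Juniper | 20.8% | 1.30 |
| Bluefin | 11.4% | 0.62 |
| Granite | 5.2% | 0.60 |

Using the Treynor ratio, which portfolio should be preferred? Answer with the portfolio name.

Bluefin

Juniper: Treynor = (20.8% − 1.1%) / 1.30 = 15.154
Bluefin: Treynor = (11.4% − 1.1%) / 0.62 = 16.613
Granite: Treynor = (5.2% − 1.1%) / 0.60 = 6.833
Highest: Bluefin (16.613).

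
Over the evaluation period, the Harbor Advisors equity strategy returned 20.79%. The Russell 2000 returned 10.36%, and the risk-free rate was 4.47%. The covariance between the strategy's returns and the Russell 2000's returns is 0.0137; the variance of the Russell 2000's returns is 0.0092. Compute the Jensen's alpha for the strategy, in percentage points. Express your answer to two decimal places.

7.55

β = Cov / Var = 0.0137 / 0.0092 = 1.4891
E[R] = Rf + β(Rm − Rf) = 4.47% + 1.4891 × (10.36% − 4.47%) = 13.2408%
α = Rp − E[R] = 20.79% − 13.2408% = 7.5492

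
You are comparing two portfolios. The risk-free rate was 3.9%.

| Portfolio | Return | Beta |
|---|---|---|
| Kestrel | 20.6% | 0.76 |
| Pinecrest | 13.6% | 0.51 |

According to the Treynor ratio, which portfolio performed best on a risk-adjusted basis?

Kestrel

Kestrel: Treynor = (20.6% − 3.9%) / 0.76 = 21.974
Pinecrest: Treynor = (13.6% − 3.9%) / 0.51 = 19.020
Highest: Kestrel (21.974).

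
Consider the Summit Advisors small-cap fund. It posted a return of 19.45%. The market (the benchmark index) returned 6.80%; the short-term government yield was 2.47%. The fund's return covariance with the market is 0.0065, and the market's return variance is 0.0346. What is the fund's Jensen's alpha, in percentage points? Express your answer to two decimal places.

β = Cov / Var = 0.0065 / 0.0346 = 0.1879
E[R] = Rf + β(Rm − Rf) = 2.47% + 0.1879 × (6.80% − 2.47%) = 3.2836%
α = Rp − E[R] = 19.45% − 3.2836% = 16.1664

16.17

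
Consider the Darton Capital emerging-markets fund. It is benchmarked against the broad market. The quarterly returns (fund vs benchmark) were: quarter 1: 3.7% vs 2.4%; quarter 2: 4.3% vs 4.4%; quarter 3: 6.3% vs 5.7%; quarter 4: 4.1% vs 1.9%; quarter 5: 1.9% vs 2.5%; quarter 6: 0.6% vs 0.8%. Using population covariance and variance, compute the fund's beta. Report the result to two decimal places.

r̄p = 3.4833%,  r̄m = 2.9500%
Cov = Σ(rp − r̄p)(rm − r̄m) / 6 = 2.5125
Var(rm) = Σ(rm − r̄m)² / 6 = 2.6492
β = Cov / Var = 2.5125 / 2.6492 = 0.9484

0.95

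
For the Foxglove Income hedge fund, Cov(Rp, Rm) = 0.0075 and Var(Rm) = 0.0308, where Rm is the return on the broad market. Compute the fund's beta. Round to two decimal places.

0.24

β = Cov(Rp, Rm) / Var(Rm) = 0.0075 / 0.0308 = 0.2435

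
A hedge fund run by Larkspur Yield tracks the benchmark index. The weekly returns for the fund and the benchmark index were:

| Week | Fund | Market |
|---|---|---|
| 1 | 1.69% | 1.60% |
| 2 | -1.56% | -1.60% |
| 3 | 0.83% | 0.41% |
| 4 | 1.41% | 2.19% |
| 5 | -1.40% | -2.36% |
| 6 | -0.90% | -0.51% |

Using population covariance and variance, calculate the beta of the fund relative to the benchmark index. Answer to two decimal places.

0.78

r̄p = 0.0117%,  r̄m = -0.0450%
Cov = Σ(rp − r̄p)(rm − r̄m) / 6 = 2.0657
Var(rm) = Σ(rm − r̄m)² / 6 = 2.6503
β = Cov / Var = 2.0657 / 2.6503 = 0.7794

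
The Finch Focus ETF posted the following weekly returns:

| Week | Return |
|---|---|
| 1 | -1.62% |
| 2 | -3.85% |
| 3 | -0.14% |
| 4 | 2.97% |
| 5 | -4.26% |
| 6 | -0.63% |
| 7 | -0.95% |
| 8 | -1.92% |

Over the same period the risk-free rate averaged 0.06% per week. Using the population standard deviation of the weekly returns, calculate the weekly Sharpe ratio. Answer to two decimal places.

-0.64

r̄ = (-1.62 − 3.85 − 0.14 + 2.97 − 4.26 − 0.63 − 0.95 − 1.92) / 8 = -1.3000%
Population σ = √[Σ(r − r̄)² / 8] = √[35.9008 / 8] = √4.4876 = 2.1184%
Sharpe = (r̄ − rf) / σ = (-1.3000 − 0.06) / 2.1184 = -1.3600 / 2.1184 = -0.6420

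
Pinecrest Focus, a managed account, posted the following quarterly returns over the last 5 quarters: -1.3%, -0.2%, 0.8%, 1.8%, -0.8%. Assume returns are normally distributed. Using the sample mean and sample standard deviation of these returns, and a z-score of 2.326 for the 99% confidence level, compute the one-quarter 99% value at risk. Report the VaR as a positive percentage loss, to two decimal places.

Mean return r̄ = 0.30 / 5 = 0.0600%
Sample σ = √[Σ(r − r̄)² / 4] = √[6.2320 / 4] = √1.5580 = 1.2482%
VaR = −(r̄ − z·σ) = −(0.0600 − 2.326 × 1.2482) = −(-2.8433) = 2.8433%

2.84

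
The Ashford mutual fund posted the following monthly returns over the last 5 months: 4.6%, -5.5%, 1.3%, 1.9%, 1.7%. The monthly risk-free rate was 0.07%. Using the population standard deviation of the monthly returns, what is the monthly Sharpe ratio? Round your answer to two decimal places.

0.22

Mean return r̄ = 4.00 / 5 = 0.8000%
Σ(r − r̄)² = (4.6 − 0.8000)² + (-5.5 − 0.8000)² + (1.3 − 0.8000)² + … = 56.4000
population σ = √(56.4000 / 5) = √11.2800 = 3.3586%
Sharpe = (r̄ − rf) / σ = (0.8000 − 0.07) / 3.3586 = 0.7300 / 3.3586 = 0.2174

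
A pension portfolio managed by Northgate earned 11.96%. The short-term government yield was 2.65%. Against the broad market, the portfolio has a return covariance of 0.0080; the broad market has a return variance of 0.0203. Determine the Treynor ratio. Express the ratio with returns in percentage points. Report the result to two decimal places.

23.62

β = Cov / Var = 0.0080 / 0.0203 = 0.3941
Treynor = (Rp − Rf) / β = (11.96% − 2.65%) / 0.3941 = 9.31 / 0.3941 = 23.6234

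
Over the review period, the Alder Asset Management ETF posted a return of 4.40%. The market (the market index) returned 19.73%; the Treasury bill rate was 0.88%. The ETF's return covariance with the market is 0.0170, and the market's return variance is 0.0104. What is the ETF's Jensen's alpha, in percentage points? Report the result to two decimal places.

β = Cov / Var = 0.0170 / 0.0104 = 1.6346
E[R] = Rf + β(Rm − Rf) = 0.88% + 1.6346 × (19.73% − 0.88%) = 31.6922%
α = Rp − E[R] = 4.40% − 31.6922% = -27.2922

-27.29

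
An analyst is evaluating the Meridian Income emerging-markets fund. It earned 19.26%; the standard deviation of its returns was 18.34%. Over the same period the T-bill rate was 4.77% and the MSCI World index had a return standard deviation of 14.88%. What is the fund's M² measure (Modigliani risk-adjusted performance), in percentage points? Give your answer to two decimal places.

Sharpe = (Rp − Rf) / σp = (19.26% − 4.77%) / 18.34% = 0.7901
M² = Rf + Sharpe × σm = 4.77% + 0.7901 × 14.88% = 16.5267%

16.53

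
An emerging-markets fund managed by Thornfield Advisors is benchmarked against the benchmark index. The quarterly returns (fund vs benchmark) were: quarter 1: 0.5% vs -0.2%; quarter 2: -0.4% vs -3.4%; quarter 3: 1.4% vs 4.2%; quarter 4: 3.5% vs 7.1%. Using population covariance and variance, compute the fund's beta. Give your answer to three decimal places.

0.345

r̄p = 1.2500%,  r̄m = 1.9250%
Cov = Σ(rp − r̄p)(rm − r̄m) / 4 = 5.5913
Var(rm) = Σ(rm − r̄m)² / 4 = 16.2069
β = Cov / Var = 5.5913 / 16.2069 = 0.3450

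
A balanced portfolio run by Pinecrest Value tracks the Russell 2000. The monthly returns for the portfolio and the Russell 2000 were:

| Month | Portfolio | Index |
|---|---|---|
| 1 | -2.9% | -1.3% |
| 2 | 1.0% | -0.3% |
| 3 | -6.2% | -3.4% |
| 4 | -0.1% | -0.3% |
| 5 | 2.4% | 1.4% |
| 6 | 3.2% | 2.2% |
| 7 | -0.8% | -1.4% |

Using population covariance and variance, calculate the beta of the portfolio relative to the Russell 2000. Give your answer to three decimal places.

r̄p = -0.4857%,  r̄m = -0.4429%
Cov = Σ(rp − r̄p)(rm − r̄m) / 7 = 4.9420
Var(rm) = Σ(rm − r̄m)² / 7 = 2.9739
β = Cov / Var = 4.9420 / 2.9739 = 1.6618

1.662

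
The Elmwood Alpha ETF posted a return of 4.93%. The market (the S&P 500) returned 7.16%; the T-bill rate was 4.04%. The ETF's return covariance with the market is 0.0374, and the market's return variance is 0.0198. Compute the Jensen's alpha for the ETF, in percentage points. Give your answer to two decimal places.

-5.00

β = Cov / Var = 0.0374 / 0.0198 = 1.8889
E[R] = Rf + β(Rm − Rf) = 4.04% + 1.8889 × (7.16% − 4.04%) = 9.9334%
α = Rp − E[R] = 4.93% − 9.9334% = -5.0034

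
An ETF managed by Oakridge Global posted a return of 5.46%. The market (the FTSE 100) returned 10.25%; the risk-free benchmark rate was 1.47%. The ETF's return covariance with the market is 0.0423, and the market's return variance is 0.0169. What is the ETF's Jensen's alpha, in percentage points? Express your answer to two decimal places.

-17.99

β = Cov / Var = 0.0423 / 0.0169 = 2.5030
E[R] = Rf + β(Rm − Rf) = 1.47% + 2.5030 × (10.25% − 1.47%) = 23.4463%
α = Rp − E[R] = 5.46% − 23.4463% = -17.9863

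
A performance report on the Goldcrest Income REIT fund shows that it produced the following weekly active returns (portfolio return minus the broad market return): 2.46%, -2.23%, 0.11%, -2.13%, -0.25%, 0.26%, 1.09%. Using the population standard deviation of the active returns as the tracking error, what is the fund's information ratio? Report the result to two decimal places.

r̄ = (2.46 − 2.23 + 0.11 − 2.13 − 0.25 + 0.26 + 1.09) / 7 = -0.690 / 7 = -0.0986%
Σ(r − r̄)² = (2.46 − (-0.0986))² + (-2.23 − (-0.0986))² + (0.11 − (-0.0986))² + … = 16.8237
σ = √[16.8237 / 7] = 1.5503%
IR = r̄ / tracking error = -0.0986 / 1.5503 = -0.0636

-0.06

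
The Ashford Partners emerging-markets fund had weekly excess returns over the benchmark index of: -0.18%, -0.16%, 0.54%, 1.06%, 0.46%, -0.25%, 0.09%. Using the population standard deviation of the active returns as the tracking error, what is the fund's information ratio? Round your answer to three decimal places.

r̄ = (-0.18 − 0.16 + 0.54 + 1.06 + 0.46 − 0.25 + 0.09) / 7 = 0.2229%
Population σ = √[Σ(r − r̄)² / 7] = √[1.4077 / 7] = √0.2011 = 0.4484%
IR = r̄ / tracking error = 0.2229 / 0.4484 = 0.4971

0.497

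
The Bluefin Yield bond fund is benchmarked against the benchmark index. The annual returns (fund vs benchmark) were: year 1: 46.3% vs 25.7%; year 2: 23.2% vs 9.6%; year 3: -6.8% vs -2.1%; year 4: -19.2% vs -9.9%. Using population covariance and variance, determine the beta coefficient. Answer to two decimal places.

r̄p = 10.8750%,  r̄m = 5.8250%
Cov = Σ(rp − r̄p)(rm − r̄m) / 4 = 340.9006
Var(rm) = Σ(rm − r̄m)² / 4 = 179.8369
β = Cov / Var = 340.9006 / 179.8369 = 1.8956

1.90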